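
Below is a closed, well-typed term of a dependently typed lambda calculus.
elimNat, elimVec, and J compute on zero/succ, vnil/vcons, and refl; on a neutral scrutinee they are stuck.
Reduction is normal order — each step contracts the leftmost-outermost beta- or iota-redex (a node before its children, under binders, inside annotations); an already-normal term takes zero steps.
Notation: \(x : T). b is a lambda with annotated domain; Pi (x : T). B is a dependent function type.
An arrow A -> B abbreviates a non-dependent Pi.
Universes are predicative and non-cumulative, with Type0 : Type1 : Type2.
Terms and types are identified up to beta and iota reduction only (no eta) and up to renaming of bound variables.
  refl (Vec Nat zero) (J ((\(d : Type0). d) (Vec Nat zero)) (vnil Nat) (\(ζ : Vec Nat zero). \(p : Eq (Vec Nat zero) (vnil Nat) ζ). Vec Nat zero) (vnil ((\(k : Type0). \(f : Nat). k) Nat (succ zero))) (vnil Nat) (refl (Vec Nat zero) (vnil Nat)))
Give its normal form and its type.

resulting normal form:
  refl (Vec Nat zero) (vnil Nat)
the term's type:
  Eq (Vec Nat zero) (vnil Nat) (vnil Nat)
observation: 3 normal-order steps normalize the term, beginning with a J iota-redex.


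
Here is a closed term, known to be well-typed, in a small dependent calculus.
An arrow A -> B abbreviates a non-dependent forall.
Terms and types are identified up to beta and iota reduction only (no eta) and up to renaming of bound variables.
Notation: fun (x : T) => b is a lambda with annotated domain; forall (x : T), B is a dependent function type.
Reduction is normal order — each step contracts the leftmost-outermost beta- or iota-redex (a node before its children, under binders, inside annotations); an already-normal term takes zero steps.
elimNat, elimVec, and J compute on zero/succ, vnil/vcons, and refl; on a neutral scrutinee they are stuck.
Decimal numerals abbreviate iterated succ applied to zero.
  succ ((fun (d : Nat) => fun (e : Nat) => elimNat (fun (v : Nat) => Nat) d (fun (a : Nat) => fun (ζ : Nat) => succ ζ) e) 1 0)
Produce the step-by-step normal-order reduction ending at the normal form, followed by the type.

reduction (normal order):
  succ ((fun (d : Nat) => fun (e : Nat) => elimNat (fun (v : Nat) => Nat) d (fun (a : Nat) => fun (ζ : Nat) => succ ζ) e) 1 0)
  ~> succ ((fun (d : Nat) => elimNat (fun (e : Nat) => Nat) 1 (fun (v : Nat) => fun (a : Nat) => succ a) d) 0)
  ~> succ (elimNat (fun (d : Nat) => Nat) 1 (fun (e : Nat) => fun (v : Nat) => succ v) 0)
  ~> 2
inferred type:
  Nat


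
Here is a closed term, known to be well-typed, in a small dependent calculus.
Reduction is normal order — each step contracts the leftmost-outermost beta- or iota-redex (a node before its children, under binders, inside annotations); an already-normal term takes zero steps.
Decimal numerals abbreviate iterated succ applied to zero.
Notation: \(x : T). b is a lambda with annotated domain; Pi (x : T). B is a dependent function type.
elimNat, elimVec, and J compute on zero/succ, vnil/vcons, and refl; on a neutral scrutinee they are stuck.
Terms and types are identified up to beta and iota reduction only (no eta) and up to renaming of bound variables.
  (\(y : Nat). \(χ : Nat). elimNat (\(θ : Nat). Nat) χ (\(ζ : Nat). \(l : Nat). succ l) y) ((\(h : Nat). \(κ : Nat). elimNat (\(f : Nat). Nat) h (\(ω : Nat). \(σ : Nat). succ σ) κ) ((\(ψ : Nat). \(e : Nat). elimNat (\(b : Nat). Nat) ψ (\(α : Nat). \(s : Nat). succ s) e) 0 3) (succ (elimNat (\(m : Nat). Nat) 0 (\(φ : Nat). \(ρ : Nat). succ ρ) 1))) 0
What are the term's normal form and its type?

normal form:
  5
inferred type:
  Nat


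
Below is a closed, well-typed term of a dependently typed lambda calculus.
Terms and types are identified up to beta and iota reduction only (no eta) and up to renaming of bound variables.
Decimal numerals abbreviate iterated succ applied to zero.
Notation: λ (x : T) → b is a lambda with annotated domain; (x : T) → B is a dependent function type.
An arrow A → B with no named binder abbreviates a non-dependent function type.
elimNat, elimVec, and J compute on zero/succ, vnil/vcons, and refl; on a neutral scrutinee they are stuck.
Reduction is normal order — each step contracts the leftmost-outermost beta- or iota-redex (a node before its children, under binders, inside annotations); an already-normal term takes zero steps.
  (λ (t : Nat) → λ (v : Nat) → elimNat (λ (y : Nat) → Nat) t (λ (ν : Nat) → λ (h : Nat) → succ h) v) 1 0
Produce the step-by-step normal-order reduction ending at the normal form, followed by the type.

normal-order reduction sequence:
  (λ (t : Nat) → λ (v : Nat) → elimNat (λ (y : Nat) → Nat) t (λ (ν : Nat) → λ (h : Nat) → succ h) v) 1 0
  ~> (λ (t : Nat) → elimNat (λ (v : Nat) → Nat) 1 (λ (y : Nat) → λ (ν : Nat) → succ ν) t) 0
  ~> elimNat (λ (t : Nat) → Nat) 1 (λ (v : Nat) → λ (y : Nat) → succ y) 0
  ~> 1
inferred type:
  Nat


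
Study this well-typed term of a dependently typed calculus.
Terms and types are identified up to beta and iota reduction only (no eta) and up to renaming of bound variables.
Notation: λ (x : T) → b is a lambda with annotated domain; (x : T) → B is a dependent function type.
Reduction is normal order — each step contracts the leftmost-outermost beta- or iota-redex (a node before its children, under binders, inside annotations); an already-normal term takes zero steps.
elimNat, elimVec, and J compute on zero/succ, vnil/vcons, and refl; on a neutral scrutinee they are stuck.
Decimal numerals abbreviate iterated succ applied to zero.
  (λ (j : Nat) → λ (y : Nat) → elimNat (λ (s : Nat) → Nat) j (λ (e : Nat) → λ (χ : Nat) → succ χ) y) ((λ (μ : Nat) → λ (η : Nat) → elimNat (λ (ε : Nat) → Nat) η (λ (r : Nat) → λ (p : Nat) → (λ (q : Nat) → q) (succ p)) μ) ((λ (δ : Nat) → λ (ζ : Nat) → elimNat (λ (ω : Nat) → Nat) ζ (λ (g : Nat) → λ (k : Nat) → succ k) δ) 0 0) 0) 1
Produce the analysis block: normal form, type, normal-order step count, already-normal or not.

reduced normal form:
  1
inferred type:
  Nat
normal-order step count: 13
started in normal form: no
first redex: a beta-redex


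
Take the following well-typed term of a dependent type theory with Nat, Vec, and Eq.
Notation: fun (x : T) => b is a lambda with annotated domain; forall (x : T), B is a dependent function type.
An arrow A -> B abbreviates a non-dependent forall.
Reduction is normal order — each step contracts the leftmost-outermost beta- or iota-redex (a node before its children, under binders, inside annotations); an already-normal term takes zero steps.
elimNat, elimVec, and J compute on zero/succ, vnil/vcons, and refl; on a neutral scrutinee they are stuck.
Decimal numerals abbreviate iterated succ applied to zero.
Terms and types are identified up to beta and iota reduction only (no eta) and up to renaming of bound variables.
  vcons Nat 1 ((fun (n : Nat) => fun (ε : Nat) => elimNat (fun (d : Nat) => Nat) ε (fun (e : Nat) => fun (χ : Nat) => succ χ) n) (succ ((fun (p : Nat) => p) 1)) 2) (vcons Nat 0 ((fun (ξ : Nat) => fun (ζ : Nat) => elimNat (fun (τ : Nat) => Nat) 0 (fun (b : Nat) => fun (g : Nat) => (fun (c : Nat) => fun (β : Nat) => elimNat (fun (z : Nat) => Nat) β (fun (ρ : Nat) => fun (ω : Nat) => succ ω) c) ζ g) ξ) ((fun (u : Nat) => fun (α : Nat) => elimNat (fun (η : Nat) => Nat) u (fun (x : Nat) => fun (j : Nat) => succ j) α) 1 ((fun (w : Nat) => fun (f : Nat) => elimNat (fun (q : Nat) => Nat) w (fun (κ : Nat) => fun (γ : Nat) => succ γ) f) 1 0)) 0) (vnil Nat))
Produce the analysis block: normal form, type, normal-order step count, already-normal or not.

reduced normal form:
  vcons Nat 1 4 (vcons Nat 0 0 (vnil Nat))
inferred type:
  Vec Nat 2
normal-order step count: 31
started in normal form: no
first contracted redex: a beta-redex


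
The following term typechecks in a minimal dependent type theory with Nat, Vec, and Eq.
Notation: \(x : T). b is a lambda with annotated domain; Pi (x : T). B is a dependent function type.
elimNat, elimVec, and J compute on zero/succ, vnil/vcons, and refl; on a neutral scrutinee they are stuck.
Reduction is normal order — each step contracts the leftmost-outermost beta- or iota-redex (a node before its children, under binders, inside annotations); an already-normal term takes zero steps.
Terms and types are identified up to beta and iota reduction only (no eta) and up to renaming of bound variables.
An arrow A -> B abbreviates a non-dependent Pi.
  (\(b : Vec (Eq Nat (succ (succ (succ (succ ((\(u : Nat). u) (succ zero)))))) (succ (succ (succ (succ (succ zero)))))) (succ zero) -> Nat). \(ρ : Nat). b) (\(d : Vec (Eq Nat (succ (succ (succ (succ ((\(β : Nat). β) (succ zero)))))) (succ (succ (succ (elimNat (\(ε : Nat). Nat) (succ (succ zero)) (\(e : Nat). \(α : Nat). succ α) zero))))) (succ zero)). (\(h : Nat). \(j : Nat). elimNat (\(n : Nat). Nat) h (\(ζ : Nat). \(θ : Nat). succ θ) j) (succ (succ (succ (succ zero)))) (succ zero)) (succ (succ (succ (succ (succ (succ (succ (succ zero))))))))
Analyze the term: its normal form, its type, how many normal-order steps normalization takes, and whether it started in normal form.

reduced normal form:
  \(b : Vec (Eq Nat (succ (succ (succ (succ (succ zero))))) (succ (succ (succ (succ (succ zero)))))) (succ zero)). succ (succ (succ (succ (succ zero))))
inferred type:
  Vec (Eq Nat (succ (succ (succ (succ (succ zero))))) (succ (succ (succ (succ (succ zero)))))) (succ zero) -> Nat
steps to reach normal form (normal order): 10
term was already normal: no
first redex: a beta-redex


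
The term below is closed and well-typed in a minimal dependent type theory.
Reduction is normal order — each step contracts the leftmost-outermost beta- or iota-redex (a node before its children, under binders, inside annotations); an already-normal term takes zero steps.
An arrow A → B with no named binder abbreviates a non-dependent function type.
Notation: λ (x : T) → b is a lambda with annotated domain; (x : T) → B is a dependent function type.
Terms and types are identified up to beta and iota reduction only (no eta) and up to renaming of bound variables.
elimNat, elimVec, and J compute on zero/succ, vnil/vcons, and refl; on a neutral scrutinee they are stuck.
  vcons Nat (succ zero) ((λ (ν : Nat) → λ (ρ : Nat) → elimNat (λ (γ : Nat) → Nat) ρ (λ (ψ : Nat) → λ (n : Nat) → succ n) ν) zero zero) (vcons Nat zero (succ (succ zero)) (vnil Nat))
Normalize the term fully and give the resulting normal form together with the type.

normal form:
  vcons Nat (succ zero) zero (vcons Nat zero (succ (succ zero)) (vnil Nat))
type:
  Vec Nat (succ (succ zero))


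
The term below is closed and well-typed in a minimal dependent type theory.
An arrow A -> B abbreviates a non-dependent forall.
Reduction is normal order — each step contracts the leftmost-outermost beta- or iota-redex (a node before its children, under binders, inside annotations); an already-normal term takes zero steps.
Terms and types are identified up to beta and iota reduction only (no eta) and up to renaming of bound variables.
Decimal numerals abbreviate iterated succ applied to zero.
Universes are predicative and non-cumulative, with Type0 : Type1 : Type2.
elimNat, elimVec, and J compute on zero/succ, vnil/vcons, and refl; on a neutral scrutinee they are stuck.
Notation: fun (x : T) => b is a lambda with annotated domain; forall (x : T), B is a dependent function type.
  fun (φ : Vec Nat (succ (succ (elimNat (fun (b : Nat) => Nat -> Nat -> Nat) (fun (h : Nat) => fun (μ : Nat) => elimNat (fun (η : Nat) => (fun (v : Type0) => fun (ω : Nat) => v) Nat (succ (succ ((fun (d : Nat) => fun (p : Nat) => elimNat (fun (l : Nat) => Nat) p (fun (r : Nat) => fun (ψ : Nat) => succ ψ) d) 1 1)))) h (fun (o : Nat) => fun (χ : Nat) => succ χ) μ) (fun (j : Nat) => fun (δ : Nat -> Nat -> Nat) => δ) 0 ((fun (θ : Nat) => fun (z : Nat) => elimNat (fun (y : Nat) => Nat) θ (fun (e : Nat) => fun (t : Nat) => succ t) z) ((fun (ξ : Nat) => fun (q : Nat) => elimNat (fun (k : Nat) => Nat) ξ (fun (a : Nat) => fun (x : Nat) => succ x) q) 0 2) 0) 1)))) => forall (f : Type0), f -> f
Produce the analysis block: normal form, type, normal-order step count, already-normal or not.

normal form:
  fun (φ : Vec Nat 5) => forall (b : Type0), b -> b
the term's type:
  Vec Nat 5 -> Type1
reduction steps (normal order): 19
term was already normal: no
first contracted redex: an elimNat iota-redex


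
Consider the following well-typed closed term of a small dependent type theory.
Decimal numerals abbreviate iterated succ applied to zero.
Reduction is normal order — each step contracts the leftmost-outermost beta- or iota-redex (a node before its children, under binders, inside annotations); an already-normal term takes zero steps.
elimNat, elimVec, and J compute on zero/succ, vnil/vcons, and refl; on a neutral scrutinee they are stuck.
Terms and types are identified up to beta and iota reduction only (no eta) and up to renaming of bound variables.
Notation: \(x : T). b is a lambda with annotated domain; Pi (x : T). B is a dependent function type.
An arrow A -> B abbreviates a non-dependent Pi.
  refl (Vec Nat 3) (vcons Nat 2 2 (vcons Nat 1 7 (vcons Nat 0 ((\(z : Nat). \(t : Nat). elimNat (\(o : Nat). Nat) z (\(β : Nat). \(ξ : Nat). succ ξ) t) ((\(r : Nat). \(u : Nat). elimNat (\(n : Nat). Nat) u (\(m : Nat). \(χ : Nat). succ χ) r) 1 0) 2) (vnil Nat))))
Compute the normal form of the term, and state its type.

reduced normal form:
  refl (Vec Nat 3) (vcons Nat 2 2 (vcons Nat 1 7 (vcons Nat 0 3 (vnil Nat))))
inferred type:
  Eq (Vec Nat 3) (vcons Nat 2 2 (vcons Nat 1 7 (vcons Nat 0 3 (vnil Nat)))) (vcons Nat 2 2 (vcons Nat 1 7 (vcons Nat 0 3 (vnil Nat))))
observation: the leftmost-outermost redex is a beta-redex, and normalization takes 15 steps.


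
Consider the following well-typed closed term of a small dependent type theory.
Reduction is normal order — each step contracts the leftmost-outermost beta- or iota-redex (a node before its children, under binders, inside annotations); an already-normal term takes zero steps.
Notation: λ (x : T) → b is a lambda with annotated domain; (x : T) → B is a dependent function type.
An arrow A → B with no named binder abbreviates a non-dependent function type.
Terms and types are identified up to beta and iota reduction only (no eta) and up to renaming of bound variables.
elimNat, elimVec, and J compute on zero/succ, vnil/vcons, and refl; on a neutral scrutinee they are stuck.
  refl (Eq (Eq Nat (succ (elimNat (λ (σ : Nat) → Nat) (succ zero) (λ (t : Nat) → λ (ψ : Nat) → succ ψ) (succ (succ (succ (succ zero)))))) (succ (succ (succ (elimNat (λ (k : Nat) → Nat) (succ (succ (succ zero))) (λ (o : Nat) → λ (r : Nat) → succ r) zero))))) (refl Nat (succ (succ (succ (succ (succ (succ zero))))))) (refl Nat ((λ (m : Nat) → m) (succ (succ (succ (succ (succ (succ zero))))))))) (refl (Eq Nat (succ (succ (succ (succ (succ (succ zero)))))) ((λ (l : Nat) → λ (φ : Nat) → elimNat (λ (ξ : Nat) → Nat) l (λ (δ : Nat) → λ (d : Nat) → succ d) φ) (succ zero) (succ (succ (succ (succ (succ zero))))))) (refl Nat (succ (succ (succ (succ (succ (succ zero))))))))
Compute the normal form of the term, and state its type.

normal form:
  refl (Eq (Eq Nat (succ (succ (succ (succ (succ (succ zero)))))) (succ (succ (succ (succ (succ (succ zero))))))) (refl Nat (succ (succ (succ (succ (succ (succ zero))))))) (refl Nat (succ (succ (succ (succ (succ (succ zero)))))))) (refl (Eq Nat (succ (succ (succ (succ (succ (succ zero)))))) (succ (succ (succ (succ (succ (succ zero))))))) (refl Nat (succ (succ (succ (succ (succ (succ zero))))))))
the term's type:
  Eq (Eq (Eq Nat (succ (succ (succ (succ (succ (succ zero)))))) (succ (succ (succ (succ (succ (succ zero))))))) (refl Nat (succ (succ (succ (succ (succ (succ zero))))))) (refl Nat (succ (succ (succ (succ (succ (succ zero)))))))) (refl (Eq Nat (succ (succ (succ (succ (succ (succ zero)))))) (succ (succ (succ (succ (succ (succ zero))))))) (refl Nat (succ (succ (succ (succ (succ (succ zero)))))))) (refl (Eq Nat (succ (succ (succ (succ (succ (succ zero)))))) (succ (succ (succ (succ (succ (succ zero))))))) (refl Nat (succ (succ (succ (succ (succ (succ zero))))))))


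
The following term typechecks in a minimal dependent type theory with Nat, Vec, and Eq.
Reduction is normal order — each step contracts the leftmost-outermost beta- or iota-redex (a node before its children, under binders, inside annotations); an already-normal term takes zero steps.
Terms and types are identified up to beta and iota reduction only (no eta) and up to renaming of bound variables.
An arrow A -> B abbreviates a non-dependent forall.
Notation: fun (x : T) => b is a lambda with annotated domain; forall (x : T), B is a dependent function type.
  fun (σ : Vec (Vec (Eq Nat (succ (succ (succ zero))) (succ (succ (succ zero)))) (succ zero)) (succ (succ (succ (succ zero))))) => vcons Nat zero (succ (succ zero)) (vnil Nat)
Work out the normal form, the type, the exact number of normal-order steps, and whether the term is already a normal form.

reduced normal form:
  fun (σ : Vec (Vec (Eq Nat (succ (succ (succ zero))) (succ (succ (succ zero)))) (succ zero)) (succ (succ (succ (succ zero))))) => vcons Nat zero (succ (succ zero)) (vnil Nat)
type:
  Vec (Vec (Eq Nat (succ (succ (succ zero))) (succ (succ (succ zero)))) (succ zero)) (succ (succ (succ (succ zero)))) -> Vec Nat (succ zero)
reduction steps (normal order): 0
term was already normal: yes


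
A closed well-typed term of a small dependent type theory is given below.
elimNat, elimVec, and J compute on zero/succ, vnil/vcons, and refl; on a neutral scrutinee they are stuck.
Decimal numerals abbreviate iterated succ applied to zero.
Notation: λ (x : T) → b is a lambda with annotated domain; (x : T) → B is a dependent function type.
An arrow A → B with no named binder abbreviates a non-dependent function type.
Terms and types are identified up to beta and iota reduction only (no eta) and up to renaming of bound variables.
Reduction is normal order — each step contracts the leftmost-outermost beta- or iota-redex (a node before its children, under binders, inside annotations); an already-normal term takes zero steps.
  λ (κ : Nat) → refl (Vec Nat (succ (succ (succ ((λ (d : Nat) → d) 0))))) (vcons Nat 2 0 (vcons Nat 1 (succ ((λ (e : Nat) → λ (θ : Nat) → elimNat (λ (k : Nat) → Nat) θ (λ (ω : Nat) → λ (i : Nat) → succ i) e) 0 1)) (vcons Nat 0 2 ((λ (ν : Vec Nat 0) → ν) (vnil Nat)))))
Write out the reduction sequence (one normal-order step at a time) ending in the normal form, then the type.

normal-order reduction sequence:
  λ (κ : Nat) → refl (Vec Nat (succ (succ (succ ((λ (d : Nat) → d) 0))))) (vcons Nat 2 0 (vcons Nat 1 (succ ((λ (e : Nat) → λ (θ : Nat) → elimNat (λ (k : Nat) → Nat) θ (λ (ω : Nat) → λ (i : Nat) → succ i) e) 0 1)) (vcons Nat 0 2 ((λ (ν : Vec Nat 0) → ν) (vnil Nat)))))
  ~> λ (κ : Nat) → refl (Vec Nat 3) (vcons Nat 2 0 (vcons Nat 1 (succ ((λ (d : Nat) → λ (e : Nat) → elimNat (λ (θ : Nat) → Nat) e (λ (k : Nat) → λ (ω : Nat) → succ ω) d) 0 1)) (vcons Nat 0 2 ((λ (i : Vec Nat 0) → i) (vnil Nat)))))
  ~> λ (κ : Nat) → refl (Vec Nat 3) (vcons Nat 2 0 (vcons Nat 1 (succ ((λ (d : Nat) → elimNat (λ (e : Nat) → Nat) d (λ (θ : Nat) → λ (k : Nat) → succ k) 0) 1)) (vcons Nat 0 2 ((λ (ω : Vec Nat 0) → ω) (vnil Nat)))))
  ~> λ (κ : Nat) → refl (Vec Nat 3) (vcons Nat 2 0 (vcons Nat 1 (succ (elimNat (λ (d : Nat) → Nat) 1 (λ (e : Nat) → λ (θ : Nat) → succ θ) 0)) (vcons Nat 0 2 ((λ (k : Vec Nat 0) → k) (vnil Nat)))))
  ~> λ (κ : Nat) → refl (Vec Nat 3) (vcons Nat 2 0 (vcons Nat 1 2 (vcons Nat 0 2 ((λ (d : Vec Nat 0) → d) (vnil Nat)))))
  ~> λ (κ : Nat) → refl (Vec Nat 3) (vcons Nat 2 0 (vcons Nat 1 2 (vcons Nat 0 2 (vnil Nat))))
type:
  Nat → Eq (Vec Nat 3) (vcons Nat 2 0 (vcons Nat 1 2 (vcons Nat 0 2 (vnil Nat)))) (vcons Nat 2 0 (vcons Nat 1 2 (vcons Nat 0 2 (vnil Nat))))


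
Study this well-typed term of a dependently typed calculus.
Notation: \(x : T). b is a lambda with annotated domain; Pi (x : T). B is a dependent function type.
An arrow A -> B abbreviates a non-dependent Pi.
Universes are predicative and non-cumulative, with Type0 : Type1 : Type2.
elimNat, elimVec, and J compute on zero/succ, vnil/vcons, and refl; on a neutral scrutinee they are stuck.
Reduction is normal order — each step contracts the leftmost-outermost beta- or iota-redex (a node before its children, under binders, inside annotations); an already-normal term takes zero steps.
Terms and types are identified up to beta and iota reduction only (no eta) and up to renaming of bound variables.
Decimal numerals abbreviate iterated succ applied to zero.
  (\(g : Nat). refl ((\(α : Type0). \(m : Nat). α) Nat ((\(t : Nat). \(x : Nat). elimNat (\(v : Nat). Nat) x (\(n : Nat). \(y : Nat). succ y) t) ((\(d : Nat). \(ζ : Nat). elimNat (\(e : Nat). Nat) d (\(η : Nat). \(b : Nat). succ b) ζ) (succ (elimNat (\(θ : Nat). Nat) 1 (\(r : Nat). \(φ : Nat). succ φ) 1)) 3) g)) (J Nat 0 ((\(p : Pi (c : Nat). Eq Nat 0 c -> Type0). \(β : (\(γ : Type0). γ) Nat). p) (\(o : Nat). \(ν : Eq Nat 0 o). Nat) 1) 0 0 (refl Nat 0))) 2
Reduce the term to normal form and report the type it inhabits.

reduced normal form:
  refl Nat 0
type:
  Eq Nat 0 0


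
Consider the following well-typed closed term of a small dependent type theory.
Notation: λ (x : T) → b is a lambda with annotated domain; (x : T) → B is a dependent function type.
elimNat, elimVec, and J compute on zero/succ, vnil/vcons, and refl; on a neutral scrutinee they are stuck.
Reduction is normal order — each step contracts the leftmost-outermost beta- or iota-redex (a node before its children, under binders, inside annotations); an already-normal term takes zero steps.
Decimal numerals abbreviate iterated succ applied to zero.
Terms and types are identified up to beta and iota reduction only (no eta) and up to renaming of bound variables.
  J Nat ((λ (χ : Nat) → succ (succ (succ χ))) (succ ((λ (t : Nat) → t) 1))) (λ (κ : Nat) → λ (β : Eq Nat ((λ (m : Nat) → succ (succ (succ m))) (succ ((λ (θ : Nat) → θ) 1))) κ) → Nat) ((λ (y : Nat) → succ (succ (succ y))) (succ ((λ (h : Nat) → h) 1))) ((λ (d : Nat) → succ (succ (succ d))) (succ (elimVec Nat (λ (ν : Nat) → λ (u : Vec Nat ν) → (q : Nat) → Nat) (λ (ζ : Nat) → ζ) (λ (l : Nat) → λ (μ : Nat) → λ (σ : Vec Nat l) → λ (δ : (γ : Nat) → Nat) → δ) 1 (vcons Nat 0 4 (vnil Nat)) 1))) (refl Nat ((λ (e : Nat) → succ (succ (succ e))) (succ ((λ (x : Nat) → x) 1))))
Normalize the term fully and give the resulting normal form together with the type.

resulting normal form:
  5
inferred type:
  Nat


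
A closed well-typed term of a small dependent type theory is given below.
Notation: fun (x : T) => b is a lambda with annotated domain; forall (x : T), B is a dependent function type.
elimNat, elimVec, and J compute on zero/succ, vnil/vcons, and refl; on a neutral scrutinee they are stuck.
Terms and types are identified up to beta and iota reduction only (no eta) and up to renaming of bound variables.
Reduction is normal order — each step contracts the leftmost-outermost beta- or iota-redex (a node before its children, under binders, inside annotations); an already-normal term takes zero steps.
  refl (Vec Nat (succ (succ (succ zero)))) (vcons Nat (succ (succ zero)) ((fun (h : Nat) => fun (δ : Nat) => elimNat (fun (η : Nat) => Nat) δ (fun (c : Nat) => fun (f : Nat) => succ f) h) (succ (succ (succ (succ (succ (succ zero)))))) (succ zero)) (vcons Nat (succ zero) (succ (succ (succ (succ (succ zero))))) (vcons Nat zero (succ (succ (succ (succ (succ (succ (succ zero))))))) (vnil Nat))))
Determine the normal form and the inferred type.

resulting normal form:
  refl (Vec Nat (succ (succ (succ zero)))) (vcons Nat (succ (succ zero)) (succ (succ (succ (succ (succ (succ (succ zero))))))) (vcons Nat (succ zero) (succ (succ (succ (succ (succ zero))))) (vcons Nat zero (succ (succ (succ (succ (succ (succ (succ zero))))))) (vnil Nat))))
type:
  Eq (Vec Nat (succ (succ (succ zero)))) (vcons Nat (succ (succ zero)) (succ (succ (succ (succ (succ (succ (succ zero))))))) (vcons Nat (succ zero) (succ (succ (succ (succ (succ zero))))) (vcons Nat zero (succ (succ (succ (succ (succ (succ (succ zero))))))) (vnil Nat)))) (vcons Nat (succ (succ zero)) (succ (succ (succ (succ (succ (succ (succ zero))))))) (vcons Nat (succ zero) (succ (succ (succ (succ (succ zero))))) (vcons Nat zero (succ (succ (succ (succ (succ (succ (succ zero))))))) (vnil Nat))))
observation: the first redex contracted is a beta-redex; the normal form is reached in 21 normal-order steps.


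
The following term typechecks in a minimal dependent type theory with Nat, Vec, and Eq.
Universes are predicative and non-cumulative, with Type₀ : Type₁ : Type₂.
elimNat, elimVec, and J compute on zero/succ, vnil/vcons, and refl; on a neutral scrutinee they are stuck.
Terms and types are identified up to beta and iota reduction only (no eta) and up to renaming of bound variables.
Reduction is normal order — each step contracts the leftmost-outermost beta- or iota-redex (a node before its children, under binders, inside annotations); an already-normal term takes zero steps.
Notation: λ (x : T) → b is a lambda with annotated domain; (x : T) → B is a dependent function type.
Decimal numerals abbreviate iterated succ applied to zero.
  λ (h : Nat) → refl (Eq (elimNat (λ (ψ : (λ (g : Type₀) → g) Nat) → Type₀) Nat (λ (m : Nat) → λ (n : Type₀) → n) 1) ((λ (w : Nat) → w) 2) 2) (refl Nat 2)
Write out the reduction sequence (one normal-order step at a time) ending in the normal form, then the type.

reduction (normal order):
  λ (h : Nat) → refl (Eq (elimNat (λ (ψ : (λ (g : Type₀) → g) Nat) → Type₀) Nat (λ (m : Nat) → λ (n : Type₀) → n) 1) ((λ (w : Nat) → w) 2) 2) (refl Nat 2)
  ~> λ (h : Nat) → refl (Eq ((λ (ψ : Nat) → λ (g : Type₀) → g) 0 (elimNat (λ (m : (λ (n : Type₀) → n) Nat) → Type₀) Nat (λ (w : Nat) → λ (y : Type₀) → y) 0)) ((λ (d : Nat) → d) 2) 2) (refl Nat 2)
  ~> λ (h : Nat) → refl (Eq ((λ (ψ : Type₀) → ψ) (elimNat (λ (g : (λ (m : Type₀) → m) Nat) → Type₀) Nat (λ (n : Nat) → λ (w : Type₀) → w) 0)) ((λ (y : Nat) → y) 2) 2) (refl Nat 2)
  ~> λ (h : Nat) → refl (Eq (elimNat (λ (ψ : (λ (g : Type₀) → g) Nat) → Type₀) Nat (λ (m : Nat) → λ (n : Type₀) → n) 0) ((λ (w : Nat) → w) 2) 2) (refl Nat 2)
  ~> λ (h : Nat) → refl (Eq Nat ((λ (ψ : Nat) → ψ) 2) 2) (refl Nat 2)
  ~> λ (h : Nat) → refl (Eq Nat 2 2) (refl Nat 2)
inferred type:
  (h : Nat) → Eq (Eq Nat 2 2) (refl Nat 2) (refl Nat 2)


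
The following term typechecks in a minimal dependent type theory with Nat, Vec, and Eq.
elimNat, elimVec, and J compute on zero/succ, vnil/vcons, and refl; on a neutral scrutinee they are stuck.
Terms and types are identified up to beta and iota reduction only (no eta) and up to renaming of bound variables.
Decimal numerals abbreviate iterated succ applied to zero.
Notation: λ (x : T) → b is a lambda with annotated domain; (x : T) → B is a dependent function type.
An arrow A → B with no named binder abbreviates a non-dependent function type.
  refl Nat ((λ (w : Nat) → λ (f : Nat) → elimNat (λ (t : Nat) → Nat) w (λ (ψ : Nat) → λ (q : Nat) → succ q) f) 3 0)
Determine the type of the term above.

the term's type:
  Eq Nat 3 3


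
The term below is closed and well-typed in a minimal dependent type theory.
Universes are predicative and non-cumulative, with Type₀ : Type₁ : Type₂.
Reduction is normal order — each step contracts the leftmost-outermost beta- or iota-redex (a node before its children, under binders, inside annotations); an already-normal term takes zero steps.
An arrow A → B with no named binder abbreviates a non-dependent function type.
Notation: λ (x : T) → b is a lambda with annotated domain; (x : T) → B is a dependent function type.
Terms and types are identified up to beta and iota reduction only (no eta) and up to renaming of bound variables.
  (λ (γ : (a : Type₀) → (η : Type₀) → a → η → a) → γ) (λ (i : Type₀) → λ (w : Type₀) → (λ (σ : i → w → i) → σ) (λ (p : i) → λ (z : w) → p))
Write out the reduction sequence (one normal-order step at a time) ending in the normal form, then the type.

normal-order reduction:
  (λ (γ : (a : Type₀) → (η : Type₀) → a → η → a) → γ) (λ (i : Type₀) → λ (w : Type₀) → (λ (σ : i → w → i) → σ) (λ (p : i) → λ (z : w) → p))
  ~> λ (γ : Type₀) → λ (a : Type₀) → (λ (η : γ → a → γ) → η) (λ (i : γ) → λ (w : a) → i)
  ~> λ (γ : Type₀) → λ (a : Type₀) → λ (η : γ) → λ (i : a) → η
inferred type:
  (γ : Type₀) → (a : Type₀) → γ → a → γ


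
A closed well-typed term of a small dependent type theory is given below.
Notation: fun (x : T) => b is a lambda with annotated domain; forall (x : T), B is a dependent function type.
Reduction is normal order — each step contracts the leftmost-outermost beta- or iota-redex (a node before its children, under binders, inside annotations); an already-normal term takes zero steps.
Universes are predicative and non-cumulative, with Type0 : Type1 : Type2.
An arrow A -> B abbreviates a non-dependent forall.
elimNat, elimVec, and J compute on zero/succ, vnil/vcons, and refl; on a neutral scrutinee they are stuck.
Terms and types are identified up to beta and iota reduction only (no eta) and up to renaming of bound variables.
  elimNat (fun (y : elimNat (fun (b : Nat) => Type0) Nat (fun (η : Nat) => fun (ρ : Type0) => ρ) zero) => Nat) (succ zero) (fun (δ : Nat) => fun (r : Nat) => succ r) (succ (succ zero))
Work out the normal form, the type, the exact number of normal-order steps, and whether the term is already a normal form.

reduced normal form:
  succ (succ (succ zero))
inferred type:
  Nat
steps to reach normal form (normal order): 7
started in normal form: no
first redex: an elimNat iota-redex


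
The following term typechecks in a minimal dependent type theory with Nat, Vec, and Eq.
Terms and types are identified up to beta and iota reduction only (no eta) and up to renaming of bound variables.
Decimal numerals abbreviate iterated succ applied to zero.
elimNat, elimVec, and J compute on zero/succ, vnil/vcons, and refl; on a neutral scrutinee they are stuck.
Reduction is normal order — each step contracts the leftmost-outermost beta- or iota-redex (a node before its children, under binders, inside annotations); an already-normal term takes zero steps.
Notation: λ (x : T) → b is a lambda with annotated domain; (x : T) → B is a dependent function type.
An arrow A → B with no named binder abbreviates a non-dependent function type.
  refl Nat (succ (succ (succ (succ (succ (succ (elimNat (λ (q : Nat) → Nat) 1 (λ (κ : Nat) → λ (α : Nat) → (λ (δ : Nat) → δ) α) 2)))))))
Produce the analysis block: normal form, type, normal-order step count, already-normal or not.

reduced normal form:
  refl Nat 7
type:
  Eq Nat 7 7
normal-order step count: 9
started in normal form: no
first redex: an elimNat iota-redex


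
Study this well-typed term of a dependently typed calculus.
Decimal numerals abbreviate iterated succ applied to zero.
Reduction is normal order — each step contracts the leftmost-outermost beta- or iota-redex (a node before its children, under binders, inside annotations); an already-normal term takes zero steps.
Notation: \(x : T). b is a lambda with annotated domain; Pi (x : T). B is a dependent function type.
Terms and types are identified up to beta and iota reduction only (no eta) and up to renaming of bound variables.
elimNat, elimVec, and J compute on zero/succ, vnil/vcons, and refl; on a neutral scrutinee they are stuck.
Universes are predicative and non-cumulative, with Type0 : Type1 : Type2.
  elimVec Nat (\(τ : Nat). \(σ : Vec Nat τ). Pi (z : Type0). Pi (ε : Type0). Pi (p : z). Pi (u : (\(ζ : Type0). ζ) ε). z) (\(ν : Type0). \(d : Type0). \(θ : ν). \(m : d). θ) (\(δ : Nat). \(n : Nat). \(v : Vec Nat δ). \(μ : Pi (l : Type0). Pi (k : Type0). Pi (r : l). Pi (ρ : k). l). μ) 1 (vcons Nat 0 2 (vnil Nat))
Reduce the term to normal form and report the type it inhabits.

reduced normal form:
  \(τ : Type0). \(σ : Type0). \(z : τ). \(ε : σ). z
inferred type:
  Pi (τ : Type0). Pi (σ : Type0). Pi (z : τ). Pi (ε : σ). τ


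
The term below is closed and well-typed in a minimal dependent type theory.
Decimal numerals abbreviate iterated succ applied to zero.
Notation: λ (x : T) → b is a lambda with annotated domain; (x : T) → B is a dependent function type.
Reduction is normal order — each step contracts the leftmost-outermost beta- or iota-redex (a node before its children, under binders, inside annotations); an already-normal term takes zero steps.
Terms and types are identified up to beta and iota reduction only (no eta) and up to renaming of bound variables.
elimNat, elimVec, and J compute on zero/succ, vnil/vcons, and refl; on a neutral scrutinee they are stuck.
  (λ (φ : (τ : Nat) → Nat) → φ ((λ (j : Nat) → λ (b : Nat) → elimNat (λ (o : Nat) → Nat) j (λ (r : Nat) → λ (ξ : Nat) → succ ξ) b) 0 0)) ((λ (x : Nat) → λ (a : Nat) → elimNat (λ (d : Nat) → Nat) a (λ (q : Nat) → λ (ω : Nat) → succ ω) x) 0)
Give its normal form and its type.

resulting normal form:
  0
type:
  Nat


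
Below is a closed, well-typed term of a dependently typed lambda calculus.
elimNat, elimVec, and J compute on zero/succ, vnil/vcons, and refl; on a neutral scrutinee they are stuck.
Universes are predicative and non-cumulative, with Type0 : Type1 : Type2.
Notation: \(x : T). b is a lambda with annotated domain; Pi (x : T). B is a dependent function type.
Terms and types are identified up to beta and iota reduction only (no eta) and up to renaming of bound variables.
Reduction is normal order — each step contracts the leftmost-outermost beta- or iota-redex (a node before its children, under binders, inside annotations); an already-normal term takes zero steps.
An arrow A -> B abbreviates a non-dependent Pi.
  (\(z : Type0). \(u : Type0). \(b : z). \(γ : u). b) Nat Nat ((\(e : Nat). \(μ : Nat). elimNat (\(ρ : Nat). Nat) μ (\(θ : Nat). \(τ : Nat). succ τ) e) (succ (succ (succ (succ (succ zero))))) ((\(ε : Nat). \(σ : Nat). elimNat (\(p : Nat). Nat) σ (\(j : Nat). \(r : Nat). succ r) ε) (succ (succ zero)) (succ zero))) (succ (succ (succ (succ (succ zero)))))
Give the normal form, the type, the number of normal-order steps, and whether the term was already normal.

normal form:
  succ (succ (succ (succ (succ (succ (succ (succ zero)))))))
inferred type:
  Nat
reduction steps (normal order): 31
already normal: no
first redex: a beta-redex


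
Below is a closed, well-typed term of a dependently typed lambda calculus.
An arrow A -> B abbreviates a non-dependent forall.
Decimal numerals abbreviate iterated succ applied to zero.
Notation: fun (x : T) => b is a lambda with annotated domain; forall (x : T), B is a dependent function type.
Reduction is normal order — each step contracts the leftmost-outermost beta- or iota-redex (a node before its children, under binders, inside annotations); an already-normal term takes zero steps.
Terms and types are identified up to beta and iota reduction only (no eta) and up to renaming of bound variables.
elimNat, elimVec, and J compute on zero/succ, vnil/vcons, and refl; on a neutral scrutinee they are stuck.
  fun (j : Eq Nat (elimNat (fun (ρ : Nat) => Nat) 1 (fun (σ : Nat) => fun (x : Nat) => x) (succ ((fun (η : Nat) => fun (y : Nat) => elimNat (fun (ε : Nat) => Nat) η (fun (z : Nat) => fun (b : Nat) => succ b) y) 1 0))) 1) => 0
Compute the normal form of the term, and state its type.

reduced normal form:
  fun (j : Eq Nat 1 1) => 0
inferred type:
  Eq Nat 1 1 -> Nat
observation: 10 normal-order steps separate the term from its normal form.


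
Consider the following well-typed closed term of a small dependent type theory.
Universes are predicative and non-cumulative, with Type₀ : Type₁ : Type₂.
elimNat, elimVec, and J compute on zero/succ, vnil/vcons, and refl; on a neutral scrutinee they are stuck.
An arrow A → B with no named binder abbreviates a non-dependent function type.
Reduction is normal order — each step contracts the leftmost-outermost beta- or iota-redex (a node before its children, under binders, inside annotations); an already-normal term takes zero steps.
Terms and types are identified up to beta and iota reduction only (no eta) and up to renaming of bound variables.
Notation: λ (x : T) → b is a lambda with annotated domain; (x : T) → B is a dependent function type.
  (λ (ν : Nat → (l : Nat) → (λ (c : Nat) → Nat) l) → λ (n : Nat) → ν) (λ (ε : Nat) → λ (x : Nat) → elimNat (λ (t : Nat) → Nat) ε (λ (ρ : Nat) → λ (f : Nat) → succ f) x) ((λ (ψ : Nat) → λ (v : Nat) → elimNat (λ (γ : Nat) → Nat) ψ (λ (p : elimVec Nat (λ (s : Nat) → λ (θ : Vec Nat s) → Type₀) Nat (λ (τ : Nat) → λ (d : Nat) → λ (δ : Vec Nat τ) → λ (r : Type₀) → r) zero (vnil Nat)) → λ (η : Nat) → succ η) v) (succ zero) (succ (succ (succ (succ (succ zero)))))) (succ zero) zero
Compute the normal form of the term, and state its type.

reduced normal form:
  succ zero
the term's type:
  Nat


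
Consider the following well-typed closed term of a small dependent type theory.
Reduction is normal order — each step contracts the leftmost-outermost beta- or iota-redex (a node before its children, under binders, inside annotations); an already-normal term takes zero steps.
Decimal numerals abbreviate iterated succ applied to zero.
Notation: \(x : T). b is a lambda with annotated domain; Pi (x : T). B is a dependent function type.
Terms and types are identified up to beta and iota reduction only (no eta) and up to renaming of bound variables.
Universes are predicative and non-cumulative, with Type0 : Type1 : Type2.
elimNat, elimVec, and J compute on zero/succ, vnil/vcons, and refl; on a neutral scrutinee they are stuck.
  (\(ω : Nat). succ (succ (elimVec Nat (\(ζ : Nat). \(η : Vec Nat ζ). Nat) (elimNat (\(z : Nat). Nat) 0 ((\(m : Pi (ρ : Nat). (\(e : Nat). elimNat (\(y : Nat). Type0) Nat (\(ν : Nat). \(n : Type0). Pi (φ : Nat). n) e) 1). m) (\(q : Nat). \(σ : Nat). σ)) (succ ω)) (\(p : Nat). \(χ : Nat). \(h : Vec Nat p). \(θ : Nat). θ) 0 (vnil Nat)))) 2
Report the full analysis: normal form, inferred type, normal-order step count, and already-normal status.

reduced normal form:
  2
type:
  Nat
reduction steps (normal order): 15
term was already normal: no
first redex: a beta-redex


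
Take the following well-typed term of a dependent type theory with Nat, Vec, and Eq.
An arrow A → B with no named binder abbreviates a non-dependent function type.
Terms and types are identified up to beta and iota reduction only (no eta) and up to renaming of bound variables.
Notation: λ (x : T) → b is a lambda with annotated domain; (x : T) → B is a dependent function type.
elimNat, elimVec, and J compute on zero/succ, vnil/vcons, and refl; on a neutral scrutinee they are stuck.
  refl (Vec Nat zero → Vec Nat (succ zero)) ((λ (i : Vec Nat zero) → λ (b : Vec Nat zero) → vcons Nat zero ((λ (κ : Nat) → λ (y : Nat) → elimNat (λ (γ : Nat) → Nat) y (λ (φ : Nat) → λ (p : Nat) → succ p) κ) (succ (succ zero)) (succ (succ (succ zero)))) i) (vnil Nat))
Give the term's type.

type:
  Eq (Vec Nat zero → Vec Nat (succ zero)) (λ (i : Vec Nat zero) → vcons Nat zero (succ (succ (succ (succ (succ zero))))) (vnil Nat)) (λ (b : Vec Nat zero) → vcons Nat zero (succ (succ (succ (succ (succ zero))))) (vnil Nat))


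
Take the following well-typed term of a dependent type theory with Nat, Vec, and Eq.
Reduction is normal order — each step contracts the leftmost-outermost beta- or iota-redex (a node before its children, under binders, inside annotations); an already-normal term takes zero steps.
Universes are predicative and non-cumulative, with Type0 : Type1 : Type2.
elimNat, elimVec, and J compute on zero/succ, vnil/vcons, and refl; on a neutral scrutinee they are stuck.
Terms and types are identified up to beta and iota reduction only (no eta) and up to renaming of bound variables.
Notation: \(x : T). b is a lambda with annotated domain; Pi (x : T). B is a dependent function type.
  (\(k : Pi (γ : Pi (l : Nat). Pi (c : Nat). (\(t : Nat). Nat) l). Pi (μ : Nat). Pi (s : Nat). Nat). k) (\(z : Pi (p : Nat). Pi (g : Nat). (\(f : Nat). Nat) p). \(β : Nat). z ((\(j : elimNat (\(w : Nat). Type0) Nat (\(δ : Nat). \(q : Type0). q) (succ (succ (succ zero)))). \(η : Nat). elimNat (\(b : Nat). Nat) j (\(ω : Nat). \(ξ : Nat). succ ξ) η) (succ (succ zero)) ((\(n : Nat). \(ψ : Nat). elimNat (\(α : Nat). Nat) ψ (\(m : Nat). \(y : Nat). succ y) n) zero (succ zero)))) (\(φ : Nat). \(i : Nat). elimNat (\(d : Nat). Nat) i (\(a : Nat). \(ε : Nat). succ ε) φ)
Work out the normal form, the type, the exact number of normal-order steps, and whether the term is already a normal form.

resulting normal form:
  \(k : Nat). \(γ : Nat). succ (succ (succ γ))
inferred type:
  Pi (k : Nat). Pi (γ : Nat). Nat
normal-order step count: 22
already normal: no
first contracted redex: a beta-redex
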